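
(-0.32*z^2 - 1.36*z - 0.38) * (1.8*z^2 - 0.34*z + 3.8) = -0.576*z^4 - 2.3392*z^3 - 1.4376*z^2 - 5.0388*z - 1.444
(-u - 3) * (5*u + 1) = -5*u^2 - 16*u - 3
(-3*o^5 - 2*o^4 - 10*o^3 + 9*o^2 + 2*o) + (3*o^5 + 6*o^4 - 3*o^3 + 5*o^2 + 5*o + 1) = 4*o^4 - 13*o^3 + 14*o^2 + 7*o + 1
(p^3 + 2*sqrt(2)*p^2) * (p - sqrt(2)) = p^4 + sqrt(2)*p^3 - 4*p^2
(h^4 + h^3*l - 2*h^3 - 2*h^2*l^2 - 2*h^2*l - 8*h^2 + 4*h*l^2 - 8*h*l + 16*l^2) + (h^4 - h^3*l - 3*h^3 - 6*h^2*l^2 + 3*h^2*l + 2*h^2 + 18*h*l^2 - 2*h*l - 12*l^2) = 2*h^4 - 5*h^3 - 8*h^2*l^2 + h^2*l - 6*h^2 + 22*h*l^2 - 10*h*l + 4*l^2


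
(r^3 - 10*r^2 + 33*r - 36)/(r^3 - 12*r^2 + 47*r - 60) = (r - 3)/(r - 5)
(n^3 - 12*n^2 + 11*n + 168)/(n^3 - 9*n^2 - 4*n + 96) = (n - 7)/(n - 4)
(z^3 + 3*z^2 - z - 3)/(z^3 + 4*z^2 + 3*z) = (z - 1)/z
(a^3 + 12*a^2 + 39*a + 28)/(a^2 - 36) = (a^3 + 12*a^2 + 39*a + 28)/(a^2 - 36)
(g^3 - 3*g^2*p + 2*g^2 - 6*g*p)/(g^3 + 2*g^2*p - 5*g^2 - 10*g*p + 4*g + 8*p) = g*(g^2 - 3*g*p + 2*g - 6*p)/(g^3 + 2*g^2*p - 5*g^2 - 10*g*p + 4*g + 8*p)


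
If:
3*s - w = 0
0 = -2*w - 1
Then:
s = -1/6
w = -1/2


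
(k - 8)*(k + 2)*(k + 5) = k^3 - k^2 - 46*k - 80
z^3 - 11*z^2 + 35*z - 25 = (z - 5)^2*(z - 1)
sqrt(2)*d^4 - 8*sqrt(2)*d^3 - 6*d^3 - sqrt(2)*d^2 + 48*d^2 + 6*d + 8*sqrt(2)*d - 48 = (d - 8)*(d - 1)*(d - 3*sqrt(2))*(sqrt(2)*d + sqrt(2))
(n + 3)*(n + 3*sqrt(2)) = n^2 + 3*n + 3*sqrt(2)*n + 9*sqrt(2)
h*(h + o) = h^2 + h*o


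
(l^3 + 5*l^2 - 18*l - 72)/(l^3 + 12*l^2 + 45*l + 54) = (l - 4)/(l + 3)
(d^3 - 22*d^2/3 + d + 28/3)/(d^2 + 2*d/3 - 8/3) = (d^2 - 6*d - 7)/(d + 2)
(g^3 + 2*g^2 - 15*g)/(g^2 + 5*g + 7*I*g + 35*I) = g*(g - 3)/(g + 7*I)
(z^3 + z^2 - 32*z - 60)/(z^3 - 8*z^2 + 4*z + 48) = (z + 5)/(z - 4)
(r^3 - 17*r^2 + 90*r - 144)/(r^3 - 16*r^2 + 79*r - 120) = (r - 6)/(r - 5)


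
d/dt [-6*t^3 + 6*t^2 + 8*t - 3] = -18*t^2 + 12*t + 8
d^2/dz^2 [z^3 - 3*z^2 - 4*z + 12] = 6*z - 6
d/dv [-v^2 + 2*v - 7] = 2 - 2*v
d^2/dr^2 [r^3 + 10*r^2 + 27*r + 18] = 6*r + 20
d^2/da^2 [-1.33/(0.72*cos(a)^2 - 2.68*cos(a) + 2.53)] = (2.757888*(1 - cos(a)^2)^2 - 7.699104*cos(a)^3 + 1.240624*cos(a)^2 + 24.41614*cos(a) - 17.017616)/(0.72*cos(a)^2 - 2.68*cos(a) + 2.53)^3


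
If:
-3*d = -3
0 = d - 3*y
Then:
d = 1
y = 1/3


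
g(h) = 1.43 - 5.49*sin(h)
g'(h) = -5.49*cos(h)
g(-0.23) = 2.68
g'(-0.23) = -5.35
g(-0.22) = 2.63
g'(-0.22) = -5.36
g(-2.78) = 3.37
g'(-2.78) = 5.13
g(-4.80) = -4.04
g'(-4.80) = -0.48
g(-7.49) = 6.56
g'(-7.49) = -1.95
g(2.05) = -3.44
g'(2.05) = 2.53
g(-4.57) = -4.00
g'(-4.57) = 0.78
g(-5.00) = -3.83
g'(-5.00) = -1.56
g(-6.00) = -0.10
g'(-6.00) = -5.27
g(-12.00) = -1.52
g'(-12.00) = -4.63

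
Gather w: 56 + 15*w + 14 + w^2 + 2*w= w^2 + 17*w + 70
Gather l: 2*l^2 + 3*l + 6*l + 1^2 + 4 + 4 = 2*l^2 + 9*l + 9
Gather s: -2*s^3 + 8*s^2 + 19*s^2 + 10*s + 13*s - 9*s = -2*s^3 + 27*s^2 + 14*s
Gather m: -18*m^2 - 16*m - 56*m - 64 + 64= -18*m^2 - 72*m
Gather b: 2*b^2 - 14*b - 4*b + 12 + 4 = 2*b^2 - 18*b + 16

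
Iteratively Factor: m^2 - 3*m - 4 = (m - 4)*(m + 1)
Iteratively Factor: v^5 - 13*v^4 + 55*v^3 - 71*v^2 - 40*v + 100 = (v - 5)*(v^4 - 8*v^3 + 15*v^2 + 4*v - 20) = (v - 5)^2*(v^3 - 3*v^2 + 4) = (v - 5)^2*(v - 2)*(v^2 - v - 2) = (v - 5)^2*(v - 2)^2*(v + 1)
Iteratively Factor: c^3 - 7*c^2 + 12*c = (c - 4)*(c^2 - 3*c) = (c - 4)*(c - 3)*(c)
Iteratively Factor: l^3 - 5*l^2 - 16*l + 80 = (l - 5)*(l^2 - 16) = (l - 5)*(l - 4)*(l + 4)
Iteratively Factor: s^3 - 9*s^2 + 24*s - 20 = (s - 2)*(s^2 - 7*s + 10) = (s - 5)*(s - 2)*(s - 2)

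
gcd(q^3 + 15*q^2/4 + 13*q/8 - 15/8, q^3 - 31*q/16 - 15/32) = q + 5/4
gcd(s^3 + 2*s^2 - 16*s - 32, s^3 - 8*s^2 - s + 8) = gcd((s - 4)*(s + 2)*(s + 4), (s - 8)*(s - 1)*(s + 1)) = 1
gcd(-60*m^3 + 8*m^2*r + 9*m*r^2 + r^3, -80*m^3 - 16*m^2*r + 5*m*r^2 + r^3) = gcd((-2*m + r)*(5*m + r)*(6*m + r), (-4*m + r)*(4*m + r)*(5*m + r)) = 5*m + r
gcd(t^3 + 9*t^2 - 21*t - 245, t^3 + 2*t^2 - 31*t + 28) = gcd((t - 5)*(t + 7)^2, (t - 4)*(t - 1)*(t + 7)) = t + 7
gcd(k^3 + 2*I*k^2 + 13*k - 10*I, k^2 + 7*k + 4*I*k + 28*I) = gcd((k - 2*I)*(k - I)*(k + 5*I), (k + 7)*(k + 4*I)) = 1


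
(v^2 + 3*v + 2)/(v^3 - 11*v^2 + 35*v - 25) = (v^2 + 3*v + 2)/(v^3 - 11*v^2 + 35*v - 25)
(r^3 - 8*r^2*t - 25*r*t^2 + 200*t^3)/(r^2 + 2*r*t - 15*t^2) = (r^2 - 13*r*t + 40*t^2)/(r - 3*t)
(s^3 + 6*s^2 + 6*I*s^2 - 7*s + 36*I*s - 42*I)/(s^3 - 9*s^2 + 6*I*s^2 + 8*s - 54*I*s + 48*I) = (s + 7)/(s - 8)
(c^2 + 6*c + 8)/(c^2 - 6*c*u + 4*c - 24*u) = (-c - 2)/(-c + 6*u)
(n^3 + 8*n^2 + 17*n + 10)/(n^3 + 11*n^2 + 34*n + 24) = (n^2 + 7*n + 10)/(n^2 + 10*n + 24)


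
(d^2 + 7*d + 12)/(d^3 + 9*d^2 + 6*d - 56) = (d + 3)/(d^2 + 5*d - 14)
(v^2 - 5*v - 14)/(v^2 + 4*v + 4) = (v - 7)/(v + 2)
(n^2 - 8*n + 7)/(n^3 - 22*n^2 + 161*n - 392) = (n - 1)/(n^2 - 15*n + 56)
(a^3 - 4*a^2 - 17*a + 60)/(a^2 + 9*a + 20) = (a^2 - 8*a + 15)/(a + 5)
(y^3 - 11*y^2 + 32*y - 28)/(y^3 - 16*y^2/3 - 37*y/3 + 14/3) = 3*(y^2 - 4*y + 4)/(3*y^2 + 5*y - 2)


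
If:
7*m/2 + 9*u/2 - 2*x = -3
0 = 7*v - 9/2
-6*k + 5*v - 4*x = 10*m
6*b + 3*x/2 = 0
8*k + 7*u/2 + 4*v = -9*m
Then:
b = -x/4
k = 86*x/381 - 1895/3556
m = 570/889 - 68*x/127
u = 328*x/381 - 148/127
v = 9/14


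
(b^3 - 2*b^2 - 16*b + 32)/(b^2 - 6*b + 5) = (b^3 - 2*b^2 - 16*b + 32)/(b^2 - 6*b + 5)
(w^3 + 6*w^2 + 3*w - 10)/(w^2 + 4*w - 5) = w + 2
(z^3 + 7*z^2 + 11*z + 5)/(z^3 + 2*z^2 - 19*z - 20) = (z + 1)/(z - 4)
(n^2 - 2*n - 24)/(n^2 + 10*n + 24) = (n - 6)/(n + 6)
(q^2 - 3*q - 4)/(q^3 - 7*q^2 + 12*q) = (q + 1)/(q*(q - 3))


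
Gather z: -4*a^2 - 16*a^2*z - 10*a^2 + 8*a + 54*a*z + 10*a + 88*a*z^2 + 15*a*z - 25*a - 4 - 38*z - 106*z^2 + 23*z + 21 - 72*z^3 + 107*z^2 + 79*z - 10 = -14*a^2 - 7*a - 72*z^3 + z^2*(88*a + 1) + z*(-16*a^2 + 69*a + 64) + 7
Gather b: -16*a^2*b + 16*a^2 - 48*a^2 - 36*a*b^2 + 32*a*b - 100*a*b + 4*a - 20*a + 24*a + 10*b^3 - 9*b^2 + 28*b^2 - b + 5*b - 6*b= -32*a^2 + 8*a + 10*b^3 + b^2*(19 - 36*a) + b*(-16*a^2 - 68*a - 2)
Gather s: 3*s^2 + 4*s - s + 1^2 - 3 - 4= 3*s^2 + 3*s - 6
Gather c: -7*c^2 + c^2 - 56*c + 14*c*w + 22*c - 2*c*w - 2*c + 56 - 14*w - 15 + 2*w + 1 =-6*c^2 + c*(12*w - 36) - 12*w + 42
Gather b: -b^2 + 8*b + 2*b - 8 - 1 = -b^2 + 10*b - 9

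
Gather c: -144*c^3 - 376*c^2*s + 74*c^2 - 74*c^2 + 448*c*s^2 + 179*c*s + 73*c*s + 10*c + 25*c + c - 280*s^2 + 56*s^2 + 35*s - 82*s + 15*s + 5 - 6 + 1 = -144*c^3 - 376*c^2*s + c*(448*s^2 + 252*s + 36) - 224*s^2 - 32*s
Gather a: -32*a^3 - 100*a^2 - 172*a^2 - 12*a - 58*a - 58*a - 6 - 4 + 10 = -32*a^3 - 272*a^2 - 128*a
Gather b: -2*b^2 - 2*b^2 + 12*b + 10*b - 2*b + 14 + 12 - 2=-4*b^2 + 20*b + 24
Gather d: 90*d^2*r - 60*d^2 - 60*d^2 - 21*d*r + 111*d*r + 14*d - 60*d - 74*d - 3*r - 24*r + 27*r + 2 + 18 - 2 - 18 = d^2*(90*r - 120) + d*(90*r - 120)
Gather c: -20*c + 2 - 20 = -20*c - 18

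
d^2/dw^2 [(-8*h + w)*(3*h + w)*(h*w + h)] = 2*h*(-5*h + 3*w + 1)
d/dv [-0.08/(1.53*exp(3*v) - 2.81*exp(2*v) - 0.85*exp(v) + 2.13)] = (0.3672*exp(2*v) - 0.4496*exp(v) - 0.068)*exp(v)/(1.53*exp(3*v) - 2.81*exp(2*v) - 0.85*exp(v) + 2.13)^2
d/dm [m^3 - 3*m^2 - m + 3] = 3*m^2 - 6*m - 1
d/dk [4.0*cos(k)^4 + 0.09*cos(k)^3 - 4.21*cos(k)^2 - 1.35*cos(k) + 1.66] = (-16.0*cos(k)^3 - 0.27*cos(k)^2 + 8.42*cos(k) + 1.35)*sin(k)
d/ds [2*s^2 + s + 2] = 4*s + 1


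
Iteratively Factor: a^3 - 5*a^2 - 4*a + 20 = (a + 2)*(a^2 - 7*a + 10) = (a - 5)*(a + 2)*(a - 2)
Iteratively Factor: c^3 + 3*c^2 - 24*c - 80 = (c + 4)*(c^2 - c - 20) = (c + 4)^2*(c - 5)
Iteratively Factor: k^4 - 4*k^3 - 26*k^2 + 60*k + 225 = (k + 3)*(k^3 - 7*k^2 - 5*k + 75) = (k - 5)*(k + 3)*(k^2 - 2*k - 15) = (k - 5)*(k + 3)^2*(k - 5)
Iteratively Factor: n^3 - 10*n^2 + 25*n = (n)*(n^2 - 10*n + 25) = n*(n - 5)*(n - 5)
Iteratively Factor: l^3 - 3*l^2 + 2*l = (l - 2)*(l^2 - l) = l*(l - 2)*(l - 1)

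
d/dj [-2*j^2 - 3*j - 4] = -4*j - 3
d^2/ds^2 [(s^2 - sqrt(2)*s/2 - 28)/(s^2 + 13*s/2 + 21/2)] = 2*(-52*s^3 - 4*sqrt(2)*s^3 - 924*s^2 - 4368*s + 126*sqrt(2)*s - 6230 + 273*sqrt(2))/(8*s^6 + 156*s^5 + 1266*s^4 + 5473*s^3 + 13293*s^2 + 17199*s + 9261)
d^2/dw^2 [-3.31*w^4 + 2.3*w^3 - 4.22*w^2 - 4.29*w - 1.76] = -39.72*w^2 + 13.8*w - 8.44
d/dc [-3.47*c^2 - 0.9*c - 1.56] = -6.94*c - 0.9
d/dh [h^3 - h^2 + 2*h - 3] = 3*h^2 - 2*h + 2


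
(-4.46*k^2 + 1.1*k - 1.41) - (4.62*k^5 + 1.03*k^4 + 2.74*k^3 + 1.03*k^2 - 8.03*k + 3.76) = -4.62*k^5 - 1.03*k^4 - 2.74*k^3 - 5.49*k^2 + 9.13*k - 5.17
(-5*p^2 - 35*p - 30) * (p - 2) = -5*p^3 - 25*p^2 + 40*p + 60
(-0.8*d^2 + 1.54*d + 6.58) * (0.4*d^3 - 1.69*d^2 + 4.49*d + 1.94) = -0.32*d^5 + 1.968*d^4 - 3.5626*d^3 - 5.7576*d^2 + 32.5318*d + 12.7652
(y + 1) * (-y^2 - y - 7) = -y^3 - 2*y^2 - 8*y - 7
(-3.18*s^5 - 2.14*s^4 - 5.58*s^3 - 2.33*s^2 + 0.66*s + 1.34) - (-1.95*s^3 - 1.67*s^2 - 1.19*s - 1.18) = -3.18*s^5 - 2.14*s^4 - 3.63*s^3 - 0.66*s^2 + 1.85*s + 2.52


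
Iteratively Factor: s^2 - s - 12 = (s - 4)*(s + 3)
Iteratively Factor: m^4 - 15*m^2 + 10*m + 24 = (m + 1)*(m^3 - m^2 - 14*m + 24) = (m - 2)*(m + 1)*(m^2 + m - 12) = (m - 2)*(m + 1)*(m + 4)*(m - 3)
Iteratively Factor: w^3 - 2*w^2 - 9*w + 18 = (w + 3)*(w^2 - 5*w + 6) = (w - 3)*(w + 3)*(w - 2)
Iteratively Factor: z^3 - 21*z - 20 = (z + 4)*(z^2 - 4*z - 5) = (z + 1)*(z + 4)*(z - 5)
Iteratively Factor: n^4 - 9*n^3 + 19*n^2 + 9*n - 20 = (n - 5)*(n^3 - 4*n^2 - n + 4) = (n - 5)*(n - 1)*(n^2 - 3*n - 4) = (n - 5)*(n - 4)*(n - 1)*(n + 1)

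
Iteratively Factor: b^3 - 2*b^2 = (b - 2)*(b^2) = b*(b - 2)*(b)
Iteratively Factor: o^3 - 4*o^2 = (o - 4)*(o^2) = o*(o - 4)*(o)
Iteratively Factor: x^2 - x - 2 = (x + 1)*(x - 2)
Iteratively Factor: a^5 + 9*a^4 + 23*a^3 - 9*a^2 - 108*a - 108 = (a + 3)*(a^4 + 6*a^3 + 5*a^2 - 24*a - 36) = (a + 3)^2*(a^3 + 3*a^2 - 4*a - 12) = (a - 2)*(a + 3)^2*(a^2 + 5*a + 6) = (a - 2)*(a + 3)^3*(a + 2)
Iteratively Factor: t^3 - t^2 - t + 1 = (t - 1)*(t^2 - 1) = (t - 1)*(t + 1)*(t - 1)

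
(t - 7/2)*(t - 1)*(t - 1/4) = t^3 - 19*t^2/4 + 37*t/8 - 7/8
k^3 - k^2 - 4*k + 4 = (k - 2)*(k - 1)*(k + 2)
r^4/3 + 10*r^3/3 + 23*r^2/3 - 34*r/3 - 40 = (r/3 + 1)*(r - 2)*(r + 4)*(r + 5)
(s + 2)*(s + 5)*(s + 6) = s^3 + 13*s^2 + 52*s + 60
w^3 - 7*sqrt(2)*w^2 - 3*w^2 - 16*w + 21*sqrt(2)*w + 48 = (w - 3)*(w - 8*sqrt(2))*(w + sqrt(2))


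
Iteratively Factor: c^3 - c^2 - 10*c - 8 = (c + 2)*(c^2 - 3*c - 4) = (c + 1)*(c + 2)*(c - 4)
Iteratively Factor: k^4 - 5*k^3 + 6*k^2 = (k)*(k^3 - 5*k^2 + 6*k) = k^2*(k^2 - 5*k + 6) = k^2*(k - 2)*(k - 3)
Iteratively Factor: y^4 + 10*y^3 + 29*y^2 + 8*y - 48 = (y + 4)*(y^3 + 6*y^2 + 5*y - 12) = (y - 1)*(y + 4)*(y^2 + 7*y + 12) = (y - 1)*(y + 4)^2*(y + 3)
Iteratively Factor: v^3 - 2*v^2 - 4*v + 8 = (v - 2)*(v^2 - 4) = (v - 2)*(v + 2)*(v - 2)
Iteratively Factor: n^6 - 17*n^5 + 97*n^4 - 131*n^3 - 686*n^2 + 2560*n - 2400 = (n - 2)*(n^5 - 15*n^4 + 67*n^3 + 3*n^2 - 680*n + 1200) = (n - 5)*(n - 2)*(n^4 - 10*n^3 + 17*n^2 + 88*n - 240) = (n - 5)*(n - 4)*(n - 2)*(n^3 - 6*n^2 - 7*n + 60) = (n - 5)*(n - 4)^2*(n - 2)*(n^2 - 2*n - 15) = (n - 5)^2*(n - 4)^2*(n - 2)*(n + 3)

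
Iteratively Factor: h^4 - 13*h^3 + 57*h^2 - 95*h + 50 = (h - 5)*(h^3 - 8*h^2 + 17*h - 10) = (h - 5)^2*(h^2 - 3*h + 2) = (h - 5)^2*(h - 1)*(h - 2)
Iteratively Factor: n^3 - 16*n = (n)*(n^2 - 16) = n*(n - 4)*(n + 4)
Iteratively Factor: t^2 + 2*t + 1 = (t + 1)*(t + 1)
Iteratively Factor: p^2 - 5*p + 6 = (p - 3)*(p - 2)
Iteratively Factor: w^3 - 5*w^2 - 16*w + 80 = (w - 5)*(w^2 - 16) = (w - 5)*(w - 4)*(w + 4)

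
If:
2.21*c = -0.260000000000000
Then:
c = -0.12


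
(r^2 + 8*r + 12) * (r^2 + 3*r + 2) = r^4 + 11*r^3 + 38*r^2 + 52*r + 24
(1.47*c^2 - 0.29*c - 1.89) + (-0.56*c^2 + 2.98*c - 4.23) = 0.91*c^2 + 2.69*c - 6.12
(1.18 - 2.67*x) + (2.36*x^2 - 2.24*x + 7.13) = 2.36*x^2 - 4.91*x + 8.31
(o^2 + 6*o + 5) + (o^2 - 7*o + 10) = 2*o^2 - o + 15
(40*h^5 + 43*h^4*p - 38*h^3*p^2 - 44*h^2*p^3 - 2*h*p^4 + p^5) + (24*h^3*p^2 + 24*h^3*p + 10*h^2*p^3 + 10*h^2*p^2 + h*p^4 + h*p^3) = 40*h^5 + 43*h^4*p - 14*h^3*p^2 + 24*h^3*p - 34*h^2*p^3 + 10*h^2*p^2 - h*p^4 + h*p^3 + p^5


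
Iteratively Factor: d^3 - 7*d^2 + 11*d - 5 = (d - 1)*(d^2 - 6*d + 5) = (d - 1)^2*(d - 5)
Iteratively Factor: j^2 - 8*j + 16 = (j - 4)*(j - 4)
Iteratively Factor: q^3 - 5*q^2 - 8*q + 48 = (q - 4)*(q^2 - q - 12) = (q - 4)*(q + 3)*(q - 4)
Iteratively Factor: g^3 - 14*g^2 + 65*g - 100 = (g - 4)*(g^2 - 10*g + 25) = (g - 5)*(g - 4)*(g - 5)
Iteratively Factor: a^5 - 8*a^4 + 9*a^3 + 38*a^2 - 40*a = (a + 2)*(a^4 - 10*a^3 + 29*a^2 - 20*a) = (a - 4)*(a + 2)*(a^3 - 6*a^2 + 5*a) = (a - 4)*(a - 1)*(a + 2)*(a^2 - 5*a) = (a - 5)*(a - 4)*(a - 1)*(a + 2)*(a)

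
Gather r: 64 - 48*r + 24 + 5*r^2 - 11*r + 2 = 5*r^2 - 59*r + 90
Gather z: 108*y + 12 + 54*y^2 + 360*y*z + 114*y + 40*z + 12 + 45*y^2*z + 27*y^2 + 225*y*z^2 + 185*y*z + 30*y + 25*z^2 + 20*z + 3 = 81*y^2 + 252*y + z^2*(225*y + 25) + z*(45*y^2 + 545*y + 60) + 27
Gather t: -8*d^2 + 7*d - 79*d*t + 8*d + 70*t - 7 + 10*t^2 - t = -8*d^2 + 15*d + 10*t^2 + t*(69 - 79*d) - 7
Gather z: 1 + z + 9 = z + 10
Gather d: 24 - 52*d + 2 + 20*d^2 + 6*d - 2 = 20*d^2 - 46*d + 24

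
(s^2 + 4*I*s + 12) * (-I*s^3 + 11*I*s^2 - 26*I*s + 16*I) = -I*s^5 + 4*s^4 + 11*I*s^4 - 44*s^3 - 38*I*s^3 + 104*s^2 + 148*I*s^2 - 64*s - 312*I*s + 192*I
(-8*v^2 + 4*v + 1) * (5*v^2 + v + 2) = -40*v^4 + 12*v^3 - 7*v^2 + 9*v + 2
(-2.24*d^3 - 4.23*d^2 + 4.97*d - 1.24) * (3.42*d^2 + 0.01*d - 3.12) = -7.6608*d^5 - 14.489*d^4 + 23.9439*d^3 + 9.0065*d^2 - 15.5188*d + 3.8688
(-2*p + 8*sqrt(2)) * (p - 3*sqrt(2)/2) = -2*p^2 + 11*sqrt(2)*p - 24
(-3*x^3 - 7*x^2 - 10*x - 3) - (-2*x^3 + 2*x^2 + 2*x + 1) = -x^3 - 9*x^2 - 12*x - 4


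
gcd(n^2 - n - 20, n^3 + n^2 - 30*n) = n - 5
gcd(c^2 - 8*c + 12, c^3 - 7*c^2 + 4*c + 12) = c^2 - 8*c + 12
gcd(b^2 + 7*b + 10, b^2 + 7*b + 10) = b^2 + 7*b + 10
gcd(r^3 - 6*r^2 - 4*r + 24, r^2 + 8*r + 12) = r + 2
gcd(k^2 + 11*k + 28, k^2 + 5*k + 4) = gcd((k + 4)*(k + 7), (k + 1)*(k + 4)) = k + 4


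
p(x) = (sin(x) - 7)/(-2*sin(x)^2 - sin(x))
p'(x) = (4*sin(x)*cos(x) + cos(x))*(sin(x) - 7)/(-2*sin(x)^2 - sin(x))^2 + cos(x)/(-2*sin(x)^2 - sin(x))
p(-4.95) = 2.11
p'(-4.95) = -0.93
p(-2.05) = 11.47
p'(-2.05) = -18.95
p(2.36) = 3.71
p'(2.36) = 6.34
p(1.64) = 2.01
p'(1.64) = 0.26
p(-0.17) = -64.05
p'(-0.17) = -173.49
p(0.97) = 2.83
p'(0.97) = -3.40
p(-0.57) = 176.27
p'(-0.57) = 3999.79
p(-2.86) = -58.96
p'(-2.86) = -58.96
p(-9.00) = -102.33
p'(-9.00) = -847.25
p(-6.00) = 15.43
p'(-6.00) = -74.23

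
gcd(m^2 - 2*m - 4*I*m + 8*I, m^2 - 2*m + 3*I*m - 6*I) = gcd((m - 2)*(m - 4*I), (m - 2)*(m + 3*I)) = m - 2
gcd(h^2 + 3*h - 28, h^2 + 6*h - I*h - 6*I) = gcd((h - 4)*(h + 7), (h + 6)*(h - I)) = 1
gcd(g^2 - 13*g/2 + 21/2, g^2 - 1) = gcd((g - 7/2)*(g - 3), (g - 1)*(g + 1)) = 1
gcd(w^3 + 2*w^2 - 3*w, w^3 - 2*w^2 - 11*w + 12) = w^2 + 2*w - 3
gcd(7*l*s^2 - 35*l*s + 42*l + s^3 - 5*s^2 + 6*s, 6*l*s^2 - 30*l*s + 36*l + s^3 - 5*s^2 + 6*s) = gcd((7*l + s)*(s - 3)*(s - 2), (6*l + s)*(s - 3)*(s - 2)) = s^2 - 5*s + 6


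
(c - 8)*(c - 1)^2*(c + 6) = c^4 - 4*c^3 - 43*c^2 + 94*c - 48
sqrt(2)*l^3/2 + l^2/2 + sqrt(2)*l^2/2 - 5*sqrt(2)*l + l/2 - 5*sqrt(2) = (l - 2*sqrt(2))*(l + 5*sqrt(2)/2)*(sqrt(2)*l/2 + sqrt(2)/2)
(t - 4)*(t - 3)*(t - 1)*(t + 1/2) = t^4 - 15*t^3/2 + 15*t^2 - 5*t/2 - 6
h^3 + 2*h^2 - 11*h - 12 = (h - 3)*(h + 1)*(h + 4)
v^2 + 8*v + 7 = (v + 1)*(v + 7)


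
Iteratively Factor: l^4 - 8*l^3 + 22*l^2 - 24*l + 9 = (l - 1)*(l^3 - 7*l^2 + 15*l - 9) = (l - 3)*(l - 1)*(l^2 - 4*l + 3) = (l - 3)^2*(l - 1)*(l - 1)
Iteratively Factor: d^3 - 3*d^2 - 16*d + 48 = (d + 4)*(d^2 - 7*d + 12) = (d - 3)*(d + 4)*(d - 4)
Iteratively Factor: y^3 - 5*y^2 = (y - 5)*(y^2) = y*(y - 5)*(y)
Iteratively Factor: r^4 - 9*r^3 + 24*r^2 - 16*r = (r - 1)*(r^3 - 8*r^2 + 16*r) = (r - 4)*(r - 1)*(r^2 - 4*r) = (r - 4)^2*(r - 1)*(r)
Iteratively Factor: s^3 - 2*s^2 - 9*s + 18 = (s + 3)*(s^2 - 5*s + 6) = (s - 3)*(s + 3)*(s - 2)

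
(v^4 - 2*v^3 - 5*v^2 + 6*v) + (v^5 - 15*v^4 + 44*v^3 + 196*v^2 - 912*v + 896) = v^5 - 14*v^4 + 42*v^3 + 191*v^2 - 906*v + 896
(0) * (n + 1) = 0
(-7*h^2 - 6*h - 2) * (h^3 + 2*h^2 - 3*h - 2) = -7*h^5 - 20*h^4 + 7*h^3 + 28*h^2 + 18*h + 4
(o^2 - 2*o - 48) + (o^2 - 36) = 2*o^2 - 2*o - 84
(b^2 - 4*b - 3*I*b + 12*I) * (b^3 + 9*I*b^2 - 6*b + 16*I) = b^5 - 4*b^4 + 6*I*b^4 + 21*b^3 - 24*I*b^3 - 84*b^2 + 34*I*b^2 + 48*b - 136*I*b - 192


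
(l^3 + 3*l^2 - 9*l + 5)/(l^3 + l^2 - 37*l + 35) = (l^2 + 4*l - 5)/(l^2 + 2*l - 35)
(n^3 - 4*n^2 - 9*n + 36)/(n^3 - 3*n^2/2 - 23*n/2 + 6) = 2*(n - 3)/(2*n - 1)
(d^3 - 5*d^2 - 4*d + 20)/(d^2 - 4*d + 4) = (d^2 - 3*d - 10)/(d - 2)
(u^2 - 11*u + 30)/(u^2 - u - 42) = (-u^2 + 11*u - 30)/(-u^2 + u + 42)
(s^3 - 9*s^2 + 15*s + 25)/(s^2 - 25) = (s^2 - 4*s - 5)/(s + 5)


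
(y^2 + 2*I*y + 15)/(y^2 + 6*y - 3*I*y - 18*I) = (y + 5*I)/(y + 6)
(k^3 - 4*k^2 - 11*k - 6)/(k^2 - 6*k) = k + 2 + 1/k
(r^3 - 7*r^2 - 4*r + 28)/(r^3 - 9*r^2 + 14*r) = (r + 2)/r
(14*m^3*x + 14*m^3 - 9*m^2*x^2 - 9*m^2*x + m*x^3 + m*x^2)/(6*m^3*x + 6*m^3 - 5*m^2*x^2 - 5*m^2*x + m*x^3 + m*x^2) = (-7*m + x)/(-3*m + x)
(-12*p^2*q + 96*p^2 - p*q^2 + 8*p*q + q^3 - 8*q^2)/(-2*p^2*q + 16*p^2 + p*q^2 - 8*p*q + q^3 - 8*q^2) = (12*p^2 + p*q - q^2)/(2*p^2 - p*q - q^2)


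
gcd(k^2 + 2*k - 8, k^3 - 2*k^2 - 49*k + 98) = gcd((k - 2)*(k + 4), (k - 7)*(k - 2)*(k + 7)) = k - 2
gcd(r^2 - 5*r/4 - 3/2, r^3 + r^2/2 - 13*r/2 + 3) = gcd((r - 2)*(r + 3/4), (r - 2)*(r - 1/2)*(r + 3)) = r - 2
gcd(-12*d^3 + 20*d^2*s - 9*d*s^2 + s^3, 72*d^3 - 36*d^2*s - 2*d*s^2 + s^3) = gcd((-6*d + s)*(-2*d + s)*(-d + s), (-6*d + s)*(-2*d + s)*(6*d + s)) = 12*d^2 - 8*d*s + s^2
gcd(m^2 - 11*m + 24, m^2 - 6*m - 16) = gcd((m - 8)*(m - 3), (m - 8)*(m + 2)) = m - 8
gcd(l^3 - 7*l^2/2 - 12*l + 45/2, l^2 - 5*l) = l - 5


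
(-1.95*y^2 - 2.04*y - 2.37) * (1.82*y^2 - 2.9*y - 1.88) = -3.549*y^4 + 1.9422*y^3 + 5.2686*y^2 + 10.7082*y + 4.4556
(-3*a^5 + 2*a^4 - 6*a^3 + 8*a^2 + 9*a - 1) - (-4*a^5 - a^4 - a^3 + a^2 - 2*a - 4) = a^5 + 3*a^4 - 5*a^3 + 7*a^2 + 11*a + 3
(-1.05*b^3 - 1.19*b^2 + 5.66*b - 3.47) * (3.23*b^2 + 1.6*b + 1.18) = -3.3915*b^5 - 5.5237*b^4 + 15.1388*b^3 - 3.5563*b^2 + 1.1268*b - 4.0946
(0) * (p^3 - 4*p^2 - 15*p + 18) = 0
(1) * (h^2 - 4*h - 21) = h^2 - 4*h - 21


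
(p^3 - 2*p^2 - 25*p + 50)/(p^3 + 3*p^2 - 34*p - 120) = (p^2 - 7*p + 10)/(p^2 - 2*p - 24)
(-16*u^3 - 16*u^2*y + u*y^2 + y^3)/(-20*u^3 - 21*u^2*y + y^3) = (-4*u + y)/(-5*u + y)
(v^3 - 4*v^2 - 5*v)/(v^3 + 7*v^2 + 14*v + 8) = v*(v - 5)/(v^2 + 6*v + 8)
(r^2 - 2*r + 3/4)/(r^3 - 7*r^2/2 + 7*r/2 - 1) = (r - 3/2)/(r^2 - 3*r + 2)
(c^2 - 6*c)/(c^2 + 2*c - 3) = c*(c - 6)/(c^2 + 2*c - 3)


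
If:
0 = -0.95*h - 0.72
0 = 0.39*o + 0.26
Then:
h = -0.76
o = -0.67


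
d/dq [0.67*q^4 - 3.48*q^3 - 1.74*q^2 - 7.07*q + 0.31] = 2.68*q^3 - 10.44*q^2 - 3.48*q - 7.07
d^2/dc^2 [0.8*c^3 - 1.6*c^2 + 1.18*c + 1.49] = 4.8*c - 3.2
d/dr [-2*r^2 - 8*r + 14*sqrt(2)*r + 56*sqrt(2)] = -4*r - 8 + 14*sqrt(2)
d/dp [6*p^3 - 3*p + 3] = 18*p^2 - 3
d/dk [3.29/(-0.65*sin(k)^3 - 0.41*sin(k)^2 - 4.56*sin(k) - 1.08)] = (6.4155*sin(k)^2 + 2.6978*sin(k) + 15.0024)*cos(k)/(0.65*sin(k)^3 + 0.41*sin(k)^2 + 4.56*sin(k) + 1.08)^2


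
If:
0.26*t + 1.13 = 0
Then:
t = -4.35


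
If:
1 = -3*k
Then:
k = -1/3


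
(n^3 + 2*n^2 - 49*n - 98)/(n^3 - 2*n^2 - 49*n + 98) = (n + 2)/(n - 2)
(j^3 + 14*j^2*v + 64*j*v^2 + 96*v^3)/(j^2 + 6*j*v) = j + 8*v + 16*v^2/j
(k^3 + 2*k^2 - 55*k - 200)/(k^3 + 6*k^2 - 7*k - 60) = (k^2 - 3*k - 40)/(k^2 + k - 12)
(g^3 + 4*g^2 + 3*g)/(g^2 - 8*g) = (g^2 + 4*g + 3)/(g - 8)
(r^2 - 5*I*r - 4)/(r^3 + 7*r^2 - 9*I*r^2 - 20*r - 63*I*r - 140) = (r - I)/(r^2 + r*(7 - 5*I) - 35*I)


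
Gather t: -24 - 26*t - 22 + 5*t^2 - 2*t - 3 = 5*t^2 - 28*t - 49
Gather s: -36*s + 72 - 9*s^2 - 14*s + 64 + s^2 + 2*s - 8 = -8*s^2 - 48*s + 128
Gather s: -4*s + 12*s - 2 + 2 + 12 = 8*s + 12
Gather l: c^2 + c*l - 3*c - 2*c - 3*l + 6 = c^2 - 5*c + l*(c - 3) + 6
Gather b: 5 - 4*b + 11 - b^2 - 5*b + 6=-b^2 - 9*b + 22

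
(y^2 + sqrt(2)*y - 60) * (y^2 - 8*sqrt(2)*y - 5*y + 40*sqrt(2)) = y^4 - 7*sqrt(2)*y^3 - 5*y^3 - 76*y^2 + 35*sqrt(2)*y^2 + 380*y + 480*sqrt(2)*y - 2400*sqrt(2)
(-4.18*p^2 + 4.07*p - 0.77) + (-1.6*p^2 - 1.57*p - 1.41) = -5.78*p^2 + 2.5*p - 2.18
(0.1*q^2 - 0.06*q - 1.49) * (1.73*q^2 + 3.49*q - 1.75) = 0.173*q^4 + 0.2452*q^3 - 2.9621*q^2 - 5.0951*q + 2.6075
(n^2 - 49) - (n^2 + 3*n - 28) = -3*n - 21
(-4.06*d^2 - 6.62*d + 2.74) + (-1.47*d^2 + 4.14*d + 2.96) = -5.53*d^2 - 2.48*d + 5.7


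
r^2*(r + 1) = r^3 + r^2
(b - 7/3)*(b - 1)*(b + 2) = b^3 - 4*b^2/3 - 13*b/3 + 14/3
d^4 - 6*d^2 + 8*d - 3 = (d - 1)^3*(d + 3)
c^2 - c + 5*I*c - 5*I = (c - 1)*(c + 5*I)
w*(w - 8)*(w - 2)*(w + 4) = w^4 - 6*w^3 - 24*w^2 + 64*w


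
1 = 1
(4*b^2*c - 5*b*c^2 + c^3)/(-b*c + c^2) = -4*b + c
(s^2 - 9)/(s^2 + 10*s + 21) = (s - 3)/(s + 7)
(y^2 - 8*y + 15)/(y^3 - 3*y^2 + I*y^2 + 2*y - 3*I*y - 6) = (y - 5)/(y^2 + I*y + 2)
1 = 1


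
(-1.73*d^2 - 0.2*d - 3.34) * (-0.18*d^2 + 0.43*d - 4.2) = 0.3114*d^4 - 0.7079*d^3 + 7.7812*d^2 - 0.5962*d + 14.028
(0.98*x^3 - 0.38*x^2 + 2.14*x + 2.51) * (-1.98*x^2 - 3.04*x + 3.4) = -1.9404*x^5 - 2.2268*x^4 + 0.249999999999999*x^3 - 12.7674*x^2 - 0.3544*x + 8.534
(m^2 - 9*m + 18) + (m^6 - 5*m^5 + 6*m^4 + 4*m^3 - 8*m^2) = m^6 - 5*m^5 + 6*m^4 + 4*m^3 - 7*m^2 - 9*m + 18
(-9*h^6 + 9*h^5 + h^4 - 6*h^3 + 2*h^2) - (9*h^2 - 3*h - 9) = -9*h^6 + 9*h^5 + h^4 - 6*h^3 - 7*h^2 + 3*h + 9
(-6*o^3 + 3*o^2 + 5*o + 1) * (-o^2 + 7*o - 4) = 6*o^5 - 45*o^4 + 40*o^3 + 22*o^2 - 13*o - 4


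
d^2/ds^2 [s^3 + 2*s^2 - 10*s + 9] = 6*s + 4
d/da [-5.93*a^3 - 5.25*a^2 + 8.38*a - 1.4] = -17.79*a^2 - 10.5*a + 8.38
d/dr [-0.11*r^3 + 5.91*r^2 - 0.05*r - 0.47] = -0.33*r^2 + 11.82*r - 0.05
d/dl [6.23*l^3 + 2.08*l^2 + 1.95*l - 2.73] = 18.69*l^2 + 4.16*l + 1.95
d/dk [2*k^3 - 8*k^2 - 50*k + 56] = 6*k^2 - 16*k - 50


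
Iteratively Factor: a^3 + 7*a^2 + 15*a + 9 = (a + 3)*(a^2 + 4*a + 3) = (a + 1)*(a + 3)*(a + 3)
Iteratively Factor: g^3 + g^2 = (g)*(g^2 + g) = g^2*(g + 1)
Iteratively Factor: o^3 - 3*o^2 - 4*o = (o)*(o^2 - 3*o - 4) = o*(o - 4)*(o + 1)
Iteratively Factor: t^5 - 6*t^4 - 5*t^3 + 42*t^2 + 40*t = (t + 2)*(t^4 - 8*t^3 + 11*t^2 + 20*t) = (t - 4)*(t + 2)*(t^3 - 4*t^2 - 5*t) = t*(t - 4)*(t + 2)*(t^2 - 4*t - 5) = t*(t - 4)*(t + 1)*(t + 2)*(t - 5)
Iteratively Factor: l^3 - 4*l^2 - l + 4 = (l - 4)*(l^2 - 1) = (l - 4)*(l + 1)*(l - 1)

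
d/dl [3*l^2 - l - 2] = 6*l - 1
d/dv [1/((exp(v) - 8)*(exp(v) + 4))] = 2*(2 - exp(v))*exp(v)/(exp(4*v) - 8*exp(3*v) - 48*exp(2*v) + 256*exp(v) + 1024)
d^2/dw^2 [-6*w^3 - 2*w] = -36*w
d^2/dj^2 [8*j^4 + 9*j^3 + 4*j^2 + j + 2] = 96*j^2 + 54*j + 8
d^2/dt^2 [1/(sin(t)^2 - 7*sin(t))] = (-4*sin(t) + 21 - 43/sin(t) - 42/sin(t)^2 + 98/sin(t)^3)/(sin(t) - 7)^3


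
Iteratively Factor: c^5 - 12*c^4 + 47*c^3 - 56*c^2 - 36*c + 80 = (c - 2)*(c^4 - 10*c^3 + 27*c^2 - 2*c - 40) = (c - 5)*(c - 2)*(c^3 - 5*c^2 + 2*c + 8) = (c - 5)*(c - 2)^2*(c^2 - 3*c - 4) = (c - 5)*(c - 4)*(c - 2)^2*(c + 1)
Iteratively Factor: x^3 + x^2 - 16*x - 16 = (x - 4)*(x^2 + 5*x + 4) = (x - 4)*(x + 1)*(x + 4)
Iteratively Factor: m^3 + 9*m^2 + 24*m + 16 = (m + 1)*(m^2 + 8*m + 16) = (m + 1)*(m + 4)*(m + 4)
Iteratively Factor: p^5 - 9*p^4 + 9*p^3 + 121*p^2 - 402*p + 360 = (p - 5)*(p^4 - 4*p^3 - 11*p^2 + 66*p - 72) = (p - 5)*(p + 4)*(p^3 - 8*p^2 + 21*p - 18) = (p - 5)*(p - 3)*(p + 4)*(p^2 - 5*p + 6) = (p - 5)*(p - 3)^2*(p + 4)*(p - 2)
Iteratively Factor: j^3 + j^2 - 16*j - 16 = (j + 4)*(j^2 - 3*j - 4) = (j + 1)*(j + 4)*(j - 4)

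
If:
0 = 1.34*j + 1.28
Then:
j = -0.96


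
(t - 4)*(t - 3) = t^2 - 7*t + 12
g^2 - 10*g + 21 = (g - 7)*(g - 3)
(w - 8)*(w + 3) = w^2 - 5*w - 24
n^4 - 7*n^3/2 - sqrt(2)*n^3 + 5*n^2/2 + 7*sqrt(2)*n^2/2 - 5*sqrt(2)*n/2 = n*(n - 5/2)*(n - 1)*(n - sqrt(2))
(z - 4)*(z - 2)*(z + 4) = z^3 - 2*z^2 - 16*z + 32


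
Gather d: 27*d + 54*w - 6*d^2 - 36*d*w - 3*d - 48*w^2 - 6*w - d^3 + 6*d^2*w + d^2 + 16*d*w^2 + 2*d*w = -d^3 + d^2*(6*w - 5) + d*(16*w^2 - 34*w + 24) - 48*w^2 + 48*w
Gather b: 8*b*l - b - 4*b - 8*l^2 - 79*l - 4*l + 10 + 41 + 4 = b*(8*l - 5) - 8*l^2 - 83*l + 55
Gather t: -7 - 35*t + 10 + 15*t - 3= -20*t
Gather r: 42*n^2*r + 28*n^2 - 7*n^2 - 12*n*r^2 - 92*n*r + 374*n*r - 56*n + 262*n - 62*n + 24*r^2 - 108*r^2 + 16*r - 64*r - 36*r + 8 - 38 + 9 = 21*n^2 + 144*n + r^2*(-12*n - 84) + r*(42*n^2 + 282*n - 84) - 21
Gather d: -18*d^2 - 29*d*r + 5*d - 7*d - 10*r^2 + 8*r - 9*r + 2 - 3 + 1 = -18*d^2 + d*(-29*r - 2) - 10*r^2 - r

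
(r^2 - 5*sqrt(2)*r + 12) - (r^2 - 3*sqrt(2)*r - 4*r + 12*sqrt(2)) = -2*sqrt(2)*r + 4*r - 12*sqrt(2) + 12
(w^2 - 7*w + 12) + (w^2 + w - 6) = 2*w^2 - 6*w + 6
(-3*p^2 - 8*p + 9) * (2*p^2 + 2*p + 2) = -6*p^4 - 22*p^3 - 4*p^2 + 2*p + 18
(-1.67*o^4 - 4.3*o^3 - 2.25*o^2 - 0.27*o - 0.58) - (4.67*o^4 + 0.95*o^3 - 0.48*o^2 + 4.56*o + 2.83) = -6.34*o^4 - 5.25*o^3 - 1.77*o^2 - 4.83*o - 3.41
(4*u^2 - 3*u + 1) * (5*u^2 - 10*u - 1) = 20*u^4 - 55*u^3 + 31*u^2 - 7*u - 1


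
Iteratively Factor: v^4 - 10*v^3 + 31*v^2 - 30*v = (v - 3)*(v^3 - 7*v^2 + 10*v) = v*(v - 3)*(v^2 - 7*v + 10) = v*(v - 3)*(v - 2)*(v - 5)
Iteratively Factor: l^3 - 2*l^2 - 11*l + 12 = (l - 1)*(l^2 - l - 12) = (l - 1)*(l + 3)*(l - 4)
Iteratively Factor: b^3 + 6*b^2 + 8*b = (b + 2)*(b^2 + 4*b) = b*(b + 2)*(b + 4)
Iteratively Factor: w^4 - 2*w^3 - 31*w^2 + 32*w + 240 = (w - 4)*(w^3 + 2*w^2 - 23*w - 60) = (w - 4)*(w + 3)*(w^2 - w - 20) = (w - 4)*(w + 3)*(w + 4)*(w - 5)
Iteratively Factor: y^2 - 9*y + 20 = (y - 4)*(y - 5)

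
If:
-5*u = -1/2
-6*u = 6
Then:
No Solution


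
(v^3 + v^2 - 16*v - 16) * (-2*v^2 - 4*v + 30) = -2*v^5 - 6*v^4 + 58*v^3 + 126*v^2 - 416*v - 480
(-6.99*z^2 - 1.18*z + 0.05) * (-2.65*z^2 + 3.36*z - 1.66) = 18.5235*z^4 - 20.3594*z^3 + 7.5061*z^2 + 2.1268*z - 0.083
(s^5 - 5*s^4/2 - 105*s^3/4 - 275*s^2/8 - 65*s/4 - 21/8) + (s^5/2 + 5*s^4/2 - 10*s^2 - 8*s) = 3*s^5/2 - 105*s^3/4 - 355*s^2/8 - 97*s/4 - 21/8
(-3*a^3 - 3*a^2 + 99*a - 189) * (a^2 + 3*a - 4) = -3*a^5 - 12*a^4 + 102*a^3 + 120*a^2 - 963*a + 756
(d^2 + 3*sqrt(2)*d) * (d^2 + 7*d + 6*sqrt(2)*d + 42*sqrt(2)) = d^4 + 7*d^3 + 9*sqrt(2)*d^3 + 36*d^2 + 63*sqrt(2)*d^2 + 252*d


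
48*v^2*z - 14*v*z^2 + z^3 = z*(-8*v + z)*(-6*v + z)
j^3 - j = j*(j - 1)*(j + 1)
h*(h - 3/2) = h^2 - 3*h/2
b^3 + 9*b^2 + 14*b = b*(b + 2)*(b + 7)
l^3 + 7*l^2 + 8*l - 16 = (l - 1)*(l + 4)^2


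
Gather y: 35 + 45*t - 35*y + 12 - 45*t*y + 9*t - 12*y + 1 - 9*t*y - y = 54*t + y*(-54*t - 48) + 48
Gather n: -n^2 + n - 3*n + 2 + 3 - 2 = -n^2 - 2*n + 3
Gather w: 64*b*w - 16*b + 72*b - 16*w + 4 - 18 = 56*b + w*(64*b - 16) - 14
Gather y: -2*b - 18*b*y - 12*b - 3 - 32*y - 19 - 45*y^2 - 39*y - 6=-14*b - 45*y^2 + y*(-18*b - 71) - 28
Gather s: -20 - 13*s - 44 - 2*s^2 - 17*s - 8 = -2*s^2 - 30*s - 72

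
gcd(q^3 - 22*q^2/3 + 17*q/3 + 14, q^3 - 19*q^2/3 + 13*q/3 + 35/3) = q^2 - 4*q/3 - 7/3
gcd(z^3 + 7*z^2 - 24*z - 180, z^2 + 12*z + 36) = z^2 + 12*z + 36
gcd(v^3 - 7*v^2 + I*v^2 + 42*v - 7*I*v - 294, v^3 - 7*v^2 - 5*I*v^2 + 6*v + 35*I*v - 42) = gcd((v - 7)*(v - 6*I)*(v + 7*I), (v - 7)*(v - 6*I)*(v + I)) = v^2 + v*(-7 - 6*I) + 42*I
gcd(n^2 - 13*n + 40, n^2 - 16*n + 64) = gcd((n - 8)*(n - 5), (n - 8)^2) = n - 8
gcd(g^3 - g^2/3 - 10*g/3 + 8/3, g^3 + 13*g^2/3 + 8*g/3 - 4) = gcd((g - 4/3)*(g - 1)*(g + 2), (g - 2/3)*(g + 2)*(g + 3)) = g + 2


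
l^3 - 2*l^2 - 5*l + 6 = (l - 3)*(l - 1)*(l + 2)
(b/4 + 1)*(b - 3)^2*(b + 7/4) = b^4/4 - b^3/16 - 37*b^2/8 + 39*b/16 + 63/4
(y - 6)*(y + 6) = y^2 - 36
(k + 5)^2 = k^2 + 10*k + 25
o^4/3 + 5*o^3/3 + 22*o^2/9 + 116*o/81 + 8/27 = (o/3 + 1)*(o + 2/3)^3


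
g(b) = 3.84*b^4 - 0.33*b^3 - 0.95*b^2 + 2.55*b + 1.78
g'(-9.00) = -11257.98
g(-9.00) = 25336.69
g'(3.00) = 402.66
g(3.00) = 303.01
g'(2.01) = 119.46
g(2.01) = 63.07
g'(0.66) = 5.28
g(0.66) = 3.68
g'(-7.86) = -7502.30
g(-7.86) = 14739.49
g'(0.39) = 2.57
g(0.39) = 2.70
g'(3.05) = 423.35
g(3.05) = 323.66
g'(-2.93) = -386.74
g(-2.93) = 277.46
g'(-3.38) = -595.46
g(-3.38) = 496.24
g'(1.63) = 63.34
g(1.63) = 29.09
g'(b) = 15.36*b^3 - 0.99*b^2 - 1.9*b + 2.55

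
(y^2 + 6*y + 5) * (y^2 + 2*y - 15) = y^4 + 8*y^3 + 2*y^2 - 80*y - 75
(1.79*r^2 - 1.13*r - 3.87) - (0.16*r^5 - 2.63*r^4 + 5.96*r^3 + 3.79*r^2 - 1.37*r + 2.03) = -0.16*r^5 + 2.63*r^4 - 5.96*r^3 - 2.0*r^2 + 0.24*r - 5.9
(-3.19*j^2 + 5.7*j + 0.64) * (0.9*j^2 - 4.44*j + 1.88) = -2.871*j^4 + 19.2936*j^3 - 30.7292*j^2 + 7.8744*j + 1.2032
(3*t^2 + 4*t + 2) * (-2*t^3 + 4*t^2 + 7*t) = -6*t^5 + 4*t^4 + 33*t^3 + 36*t^2 + 14*t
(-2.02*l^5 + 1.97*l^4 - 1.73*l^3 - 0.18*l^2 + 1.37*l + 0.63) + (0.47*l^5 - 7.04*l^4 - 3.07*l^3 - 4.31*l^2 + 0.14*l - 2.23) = -1.55*l^5 - 5.07*l^4 - 4.8*l^3 - 4.49*l^2 + 1.51*l - 1.6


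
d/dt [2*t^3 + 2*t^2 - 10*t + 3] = 6*t^2 + 4*t - 10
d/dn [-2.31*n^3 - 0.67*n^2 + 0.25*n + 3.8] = -6.93*n^2 - 1.34*n + 0.25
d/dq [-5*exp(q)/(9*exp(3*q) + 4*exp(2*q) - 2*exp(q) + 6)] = (90*exp(3*q) + 20*exp(2*q) - 30)*exp(q)/(81*exp(6*q) + 72*exp(5*q) - 20*exp(4*q) + 92*exp(3*q) + 52*exp(2*q) - 24*exp(q) + 36)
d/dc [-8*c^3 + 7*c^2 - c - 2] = -24*c^2 + 14*c - 1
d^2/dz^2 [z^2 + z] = 2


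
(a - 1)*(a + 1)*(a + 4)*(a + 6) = a^4 + 10*a^3 + 23*a^2 - 10*a - 24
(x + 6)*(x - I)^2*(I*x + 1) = I*x^4 + 3*x^3 + 6*I*x^3 + 18*x^2 - 3*I*x^2 - x - 18*I*x - 6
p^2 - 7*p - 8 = (p - 8)*(p + 1)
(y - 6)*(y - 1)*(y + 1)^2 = y^4 - 5*y^3 - 7*y^2 + 5*y + 6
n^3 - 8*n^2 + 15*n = n*(n - 5)*(n - 3)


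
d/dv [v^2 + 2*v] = 2*v + 2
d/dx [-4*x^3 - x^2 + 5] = 2*x*(-6*x - 1)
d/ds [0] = 0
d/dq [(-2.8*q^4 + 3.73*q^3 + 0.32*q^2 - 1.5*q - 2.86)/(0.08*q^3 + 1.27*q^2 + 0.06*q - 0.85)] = (-0.224*q^6 - 7.112*q^5 + 4.2075*q^4 + 10.2076*q^3 - 6.9009*q^2 + 6.7204*q + 1.4466)/(0.0064*q^6 + 0.2032*q^5 + 1.6225*q^4 + 0.0164*q^3 - 2.1554*q^2 - 0.102*q + 0.7225)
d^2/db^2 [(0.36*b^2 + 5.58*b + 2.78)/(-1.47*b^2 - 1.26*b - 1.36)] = (-22.78206*b^3 - 31.72554*b^2 + 36.03852*b + 20.08056)/(3.176523*b^6 + 8.168202*b^5 + 15.817788*b^4 + 17.114328*b^3 + 14.634144*b^2 + 6.991488*b + 2.515456)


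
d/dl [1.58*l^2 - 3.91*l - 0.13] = 3.16*l - 3.91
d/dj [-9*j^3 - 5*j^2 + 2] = j*(-27*j - 10)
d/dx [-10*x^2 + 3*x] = 3 - 20*x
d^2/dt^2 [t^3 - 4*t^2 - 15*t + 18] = 6*t - 8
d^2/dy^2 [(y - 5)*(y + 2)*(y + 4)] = 6*y + 2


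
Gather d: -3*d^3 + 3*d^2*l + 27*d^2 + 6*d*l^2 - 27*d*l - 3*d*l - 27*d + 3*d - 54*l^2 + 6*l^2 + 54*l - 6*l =-3*d^3 + d^2*(3*l + 27) + d*(6*l^2 - 30*l - 24) - 48*l^2 + 48*l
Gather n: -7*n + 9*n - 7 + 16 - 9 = 2*n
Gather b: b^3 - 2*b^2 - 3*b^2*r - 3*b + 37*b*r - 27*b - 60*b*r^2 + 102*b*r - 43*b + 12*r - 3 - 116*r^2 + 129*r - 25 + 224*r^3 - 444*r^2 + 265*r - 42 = b^3 + b^2*(-3*r - 2) + b*(-60*r^2 + 139*r - 73) + 224*r^3 - 560*r^2 + 406*r - 70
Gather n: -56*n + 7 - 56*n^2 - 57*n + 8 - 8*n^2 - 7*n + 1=-64*n^2 - 120*n + 16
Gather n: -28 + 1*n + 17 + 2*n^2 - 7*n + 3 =2*n^2 - 6*n - 8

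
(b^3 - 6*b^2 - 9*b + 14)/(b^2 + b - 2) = b - 7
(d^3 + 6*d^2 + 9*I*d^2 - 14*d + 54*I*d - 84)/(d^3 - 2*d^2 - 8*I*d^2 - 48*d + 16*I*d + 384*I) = (d^2 + 9*I*d - 14)/(d^2 - 8*d*(1 + I) + 64*I)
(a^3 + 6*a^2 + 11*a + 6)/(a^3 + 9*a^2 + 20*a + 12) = (a + 3)/(a + 6)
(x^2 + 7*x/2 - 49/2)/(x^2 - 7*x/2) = (x + 7)/x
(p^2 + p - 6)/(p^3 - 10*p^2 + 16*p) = (p + 3)/(p*(p - 8))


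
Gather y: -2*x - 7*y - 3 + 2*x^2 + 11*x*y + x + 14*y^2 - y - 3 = 2*x^2 - x + 14*y^2 + y*(11*x - 8) - 6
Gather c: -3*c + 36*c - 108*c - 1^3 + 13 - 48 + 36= -75*c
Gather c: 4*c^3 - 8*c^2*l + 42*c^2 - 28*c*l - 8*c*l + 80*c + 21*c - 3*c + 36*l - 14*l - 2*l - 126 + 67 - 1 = 4*c^3 + c^2*(42 - 8*l) + c*(98 - 36*l) + 20*l - 60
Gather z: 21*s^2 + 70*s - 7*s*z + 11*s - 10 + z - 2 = 21*s^2 + 81*s + z*(1 - 7*s) - 12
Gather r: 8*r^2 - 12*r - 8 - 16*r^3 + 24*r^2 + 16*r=-16*r^3 + 32*r^2 + 4*r - 8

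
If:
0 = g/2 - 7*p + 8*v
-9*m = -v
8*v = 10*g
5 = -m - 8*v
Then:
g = -36/73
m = -5/73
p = -54/73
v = -45/73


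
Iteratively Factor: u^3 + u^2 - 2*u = (u + 2)*(u^2 - u) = u*(u + 2)*(u - 1)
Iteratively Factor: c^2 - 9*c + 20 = (c - 5)*(c - 4)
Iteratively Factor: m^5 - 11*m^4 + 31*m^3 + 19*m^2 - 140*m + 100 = (m + 2)*(m^4 - 13*m^3 + 57*m^2 - 95*m + 50) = (m - 1)*(m + 2)*(m^3 - 12*m^2 + 45*m - 50) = (m - 5)*(m - 1)*(m + 2)*(m^2 - 7*m + 10) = (m - 5)*(m - 2)*(m - 1)*(m + 2)*(m - 5)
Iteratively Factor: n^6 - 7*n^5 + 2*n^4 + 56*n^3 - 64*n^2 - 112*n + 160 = (n - 2)*(n^5 - 5*n^4 - 8*n^3 + 40*n^2 + 16*n - 80) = (n - 2)*(n + 2)*(n^4 - 7*n^3 + 6*n^2 + 28*n - 40) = (n - 5)*(n - 2)*(n + 2)*(n^3 - 2*n^2 - 4*n + 8) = (n - 5)*(n - 2)^2*(n + 2)*(n^2 - 4) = (n - 5)*(n - 2)^3*(n + 2)*(n + 2)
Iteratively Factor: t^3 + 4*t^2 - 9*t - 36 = (t - 3)*(t^2 + 7*t + 12) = (t - 3)*(t + 3)*(t + 4)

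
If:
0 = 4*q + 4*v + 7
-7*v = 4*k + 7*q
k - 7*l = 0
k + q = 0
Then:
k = 49/16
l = 7/16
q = -49/16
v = 21/16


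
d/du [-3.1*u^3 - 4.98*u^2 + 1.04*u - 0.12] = -9.3*u^2 - 9.96*u + 1.04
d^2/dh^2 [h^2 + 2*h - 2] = 2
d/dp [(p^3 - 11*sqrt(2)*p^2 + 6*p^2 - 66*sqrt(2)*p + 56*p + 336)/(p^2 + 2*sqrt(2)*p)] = (p^4 + 4*sqrt(2)*p^3 - 100*p^2 + 78*sqrt(2)*p^2 - 672*p - 672*sqrt(2))/(p^2*(p^2 + 4*sqrt(2)*p + 8))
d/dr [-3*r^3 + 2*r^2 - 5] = r*(4 - 9*r)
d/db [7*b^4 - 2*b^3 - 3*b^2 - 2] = 2*b*(14*b^2 - 3*b - 3)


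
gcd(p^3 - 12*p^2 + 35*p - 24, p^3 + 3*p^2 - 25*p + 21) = p^2 - 4*p + 3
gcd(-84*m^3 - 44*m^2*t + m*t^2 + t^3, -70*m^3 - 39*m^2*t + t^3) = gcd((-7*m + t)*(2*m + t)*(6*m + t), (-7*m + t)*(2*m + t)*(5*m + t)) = -14*m^2 - 5*m*t + t^2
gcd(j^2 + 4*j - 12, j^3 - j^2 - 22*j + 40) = j - 2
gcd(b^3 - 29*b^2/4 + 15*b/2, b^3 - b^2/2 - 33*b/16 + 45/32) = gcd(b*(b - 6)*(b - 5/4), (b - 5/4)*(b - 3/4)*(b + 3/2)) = b - 5/4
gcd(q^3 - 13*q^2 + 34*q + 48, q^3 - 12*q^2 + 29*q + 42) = q^2 - 5*q - 6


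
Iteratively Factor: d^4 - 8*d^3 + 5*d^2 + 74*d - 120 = (d - 2)*(d^3 - 6*d^2 - 7*d + 60) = (d - 4)*(d - 2)*(d^2 - 2*d - 15) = (d - 4)*(d - 2)*(d + 3)*(d - 5)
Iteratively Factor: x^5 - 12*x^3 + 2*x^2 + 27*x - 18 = (x - 3)*(x^4 + 3*x^3 - 3*x^2 - 7*x + 6) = (x - 3)*(x - 1)*(x^3 + 4*x^2 + x - 6) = (x - 3)*(x - 1)^2*(x^2 + 5*x + 6) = (x - 3)*(x - 1)^2*(x + 2)*(x + 3)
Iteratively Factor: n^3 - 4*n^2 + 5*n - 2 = (n - 2)*(n^2 - 2*n + 1) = (n - 2)*(n - 1)*(n - 1)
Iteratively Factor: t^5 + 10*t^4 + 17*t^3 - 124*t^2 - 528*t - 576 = (t + 3)*(t^4 + 7*t^3 - 4*t^2 - 112*t - 192) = (t - 4)*(t + 3)*(t^3 + 11*t^2 + 40*t + 48) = (t - 4)*(t + 3)*(t + 4)*(t^2 + 7*t + 12) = (t - 4)*(t + 3)*(t + 4)^2*(t + 3)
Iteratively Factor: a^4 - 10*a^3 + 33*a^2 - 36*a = (a - 3)*(a^3 - 7*a^2 + 12*a) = (a - 4)*(a - 3)*(a^2 - 3*a) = (a - 4)*(a - 3)^2*(a)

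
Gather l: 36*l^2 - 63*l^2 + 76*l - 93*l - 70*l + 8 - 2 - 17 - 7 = -27*l^2 - 87*l - 18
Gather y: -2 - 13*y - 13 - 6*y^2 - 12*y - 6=-6*y^2 - 25*y - 21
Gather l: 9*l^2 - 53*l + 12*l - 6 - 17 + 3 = 9*l^2 - 41*l - 20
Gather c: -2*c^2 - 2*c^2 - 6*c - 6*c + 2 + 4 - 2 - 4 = -4*c^2 - 12*c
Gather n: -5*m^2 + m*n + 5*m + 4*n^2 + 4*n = -5*m^2 + 5*m + 4*n^2 + n*(m + 4)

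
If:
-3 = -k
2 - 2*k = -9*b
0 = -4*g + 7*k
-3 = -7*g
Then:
No Solution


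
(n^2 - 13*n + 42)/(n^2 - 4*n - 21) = (n - 6)/(n + 3)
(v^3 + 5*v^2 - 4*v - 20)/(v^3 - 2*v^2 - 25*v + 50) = (v + 2)/(v - 5)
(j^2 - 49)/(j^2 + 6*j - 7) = (j - 7)/(j - 1)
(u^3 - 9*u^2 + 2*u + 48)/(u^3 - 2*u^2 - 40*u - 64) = (u - 3)/(u + 4)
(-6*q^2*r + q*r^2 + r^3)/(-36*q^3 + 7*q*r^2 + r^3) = r/(6*q + r)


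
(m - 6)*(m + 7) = m^2 + m - 42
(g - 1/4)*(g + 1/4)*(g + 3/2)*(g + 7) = g^4 + 17*g^3/2 + 167*g^2/16 - 17*g/32 - 21/32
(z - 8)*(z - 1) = z^2 - 9*z + 8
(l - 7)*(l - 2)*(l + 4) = l^3 - 5*l^2 - 22*l + 56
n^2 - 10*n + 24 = (n - 6)*(n - 4)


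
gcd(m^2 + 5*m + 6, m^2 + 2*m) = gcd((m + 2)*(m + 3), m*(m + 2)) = m + 2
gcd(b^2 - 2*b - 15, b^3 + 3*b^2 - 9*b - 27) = b + 3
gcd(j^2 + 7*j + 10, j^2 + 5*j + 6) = j + 2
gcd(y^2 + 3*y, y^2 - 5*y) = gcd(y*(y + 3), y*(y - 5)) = y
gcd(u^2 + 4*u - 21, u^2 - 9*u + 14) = 1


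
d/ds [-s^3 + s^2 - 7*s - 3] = -3*s^2 + 2*s - 7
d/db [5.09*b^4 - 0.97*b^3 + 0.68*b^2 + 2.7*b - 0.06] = 20.36*b^3 - 2.91*b^2 + 1.36*b + 2.7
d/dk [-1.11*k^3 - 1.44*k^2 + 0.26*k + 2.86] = -3.33*k^2 - 2.88*k + 0.26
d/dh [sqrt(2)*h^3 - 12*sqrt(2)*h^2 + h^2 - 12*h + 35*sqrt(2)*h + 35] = 3*sqrt(2)*h^2 - 24*sqrt(2)*h + 2*h - 12 + 35*sqrt(2)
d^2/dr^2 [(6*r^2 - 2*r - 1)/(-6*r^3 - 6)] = (-2*r^6 + 2*r^5 + 2*r^4 + 14*r^3 - 4*r^2 - r - 2)/(r^9 + 3*r^6 + 3*r^3 + 1)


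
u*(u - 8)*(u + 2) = u^3 - 6*u^2 - 16*u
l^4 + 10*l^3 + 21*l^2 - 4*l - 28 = (l - 1)*(l + 2)^2*(l + 7)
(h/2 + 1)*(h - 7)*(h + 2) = h^3/2 - 3*h^2/2 - 12*h - 14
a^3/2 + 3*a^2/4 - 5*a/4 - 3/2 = (a/2 + 1/2)*(a - 3/2)*(a + 2)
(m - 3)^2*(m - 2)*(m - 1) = m^4 - 9*m^3 + 29*m^2 - 39*m + 18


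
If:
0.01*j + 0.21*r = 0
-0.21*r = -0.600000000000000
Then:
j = -60.00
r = 2.86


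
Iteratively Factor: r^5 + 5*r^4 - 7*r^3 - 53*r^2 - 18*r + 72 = (r - 1)*(r^4 + 6*r^3 - r^2 - 54*r - 72) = (r - 3)*(r - 1)*(r^3 + 9*r^2 + 26*r + 24) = (r - 3)*(r - 1)*(r + 3)*(r^2 + 6*r + 8) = (r - 3)*(r - 1)*(r + 3)*(r + 4)*(r + 2)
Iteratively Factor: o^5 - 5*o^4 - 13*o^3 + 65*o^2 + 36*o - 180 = (o - 3)*(o^4 - 2*o^3 - 19*o^2 + 8*o + 60) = (o - 3)*(o + 2)*(o^3 - 4*o^2 - 11*o + 30) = (o - 3)*(o + 2)*(o + 3)*(o^2 - 7*o + 10) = (o - 5)*(o - 3)*(o + 2)*(o + 3)*(o - 2)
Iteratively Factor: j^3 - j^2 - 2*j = (j)*(j^2 - j - 2) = j*(j - 2)*(j + 1)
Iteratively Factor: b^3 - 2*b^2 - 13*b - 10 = (b + 2)*(b^2 - 4*b - 5) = (b + 1)*(b + 2)*(b - 5)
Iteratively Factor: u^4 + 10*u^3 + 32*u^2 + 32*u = (u + 4)*(u^3 + 6*u^2 + 8*u) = (u + 4)^2*(u^2 + 2*u) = u*(u + 4)^2*(u + 2)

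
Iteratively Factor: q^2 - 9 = (q + 3)*(q - 3)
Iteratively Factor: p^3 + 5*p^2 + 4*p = (p + 1)*(p^2 + 4*p) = p*(p + 1)*(p + 4)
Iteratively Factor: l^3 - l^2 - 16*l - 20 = (l + 2)*(l^2 - 3*l - 10) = (l + 2)^2*(l - 5)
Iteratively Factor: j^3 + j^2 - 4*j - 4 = (j - 2)*(j^2 + 3*j + 2) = (j - 2)*(j + 1)*(j + 2)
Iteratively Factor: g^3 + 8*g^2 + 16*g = (g + 4)*(g^2 + 4*g) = (g + 4)^2*(g)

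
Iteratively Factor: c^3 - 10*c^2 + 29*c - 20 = (c - 5)*(c^2 - 5*c + 4) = (c - 5)*(c - 4)*(c - 1)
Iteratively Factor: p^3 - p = (p - 1)*(p^2 + p) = p*(p - 1)*(p + 1)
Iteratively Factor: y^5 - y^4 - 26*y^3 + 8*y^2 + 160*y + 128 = (y - 4)*(y^4 + 3*y^3 - 14*y^2 - 48*y - 32) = (y - 4)*(y + 2)*(y^3 + y^2 - 16*y - 16) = (y - 4)^2*(y + 2)*(y^2 + 5*y + 4) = (y - 4)^2*(y + 1)*(y + 2)*(y + 4)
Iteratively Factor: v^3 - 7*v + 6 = (v + 3)*(v^2 - 3*v + 2) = (v - 2)*(v + 3)*(v - 1)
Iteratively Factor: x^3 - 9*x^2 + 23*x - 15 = (x - 3)*(x^2 - 6*x + 5) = (x - 3)*(x - 1)*(x - 5)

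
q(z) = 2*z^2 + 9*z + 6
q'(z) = 4*z + 9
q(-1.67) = -3.45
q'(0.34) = 10.36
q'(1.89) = 16.56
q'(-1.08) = 4.68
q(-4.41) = 5.21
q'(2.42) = 18.68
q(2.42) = 39.49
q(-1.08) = -1.39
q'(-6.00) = -15.00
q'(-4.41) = -8.64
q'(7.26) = 38.04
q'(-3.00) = -3.00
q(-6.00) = 24.00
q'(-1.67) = 2.32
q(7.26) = 176.76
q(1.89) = 30.15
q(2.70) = 44.88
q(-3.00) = -3.00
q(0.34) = 9.29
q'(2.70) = 19.80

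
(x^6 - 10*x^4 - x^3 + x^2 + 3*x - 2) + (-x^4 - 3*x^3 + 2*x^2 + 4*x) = x^6 - 11*x^4 - 4*x^3 + 3*x^2 + 7*x - 2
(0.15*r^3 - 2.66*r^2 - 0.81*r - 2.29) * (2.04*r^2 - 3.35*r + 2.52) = 0.306*r^5 - 5.9289*r^4 + 7.6366*r^3 - 8.6613*r^2 + 5.6303*r - 5.7708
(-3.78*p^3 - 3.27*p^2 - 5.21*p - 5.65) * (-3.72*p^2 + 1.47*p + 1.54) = 14.0616*p^5 + 6.6078*p^4 + 8.7531*p^3 + 8.3235*p^2 - 16.3289*p - 8.701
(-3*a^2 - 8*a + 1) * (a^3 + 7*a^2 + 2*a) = -3*a^5 - 29*a^4 - 61*a^3 - 9*a^2 + 2*a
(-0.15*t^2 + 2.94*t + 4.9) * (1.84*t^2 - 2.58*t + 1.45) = -0.276*t^4 + 5.7966*t^3 + 1.2133*t^2 - 8.379*t + 7.105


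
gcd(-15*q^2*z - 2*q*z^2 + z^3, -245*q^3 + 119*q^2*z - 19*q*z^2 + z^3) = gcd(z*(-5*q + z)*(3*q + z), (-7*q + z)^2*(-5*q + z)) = -5*q + z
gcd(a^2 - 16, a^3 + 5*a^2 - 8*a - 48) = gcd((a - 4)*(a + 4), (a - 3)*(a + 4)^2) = a + 4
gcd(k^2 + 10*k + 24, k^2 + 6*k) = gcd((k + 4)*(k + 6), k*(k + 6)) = k + 6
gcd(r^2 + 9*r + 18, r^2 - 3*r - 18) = r + 3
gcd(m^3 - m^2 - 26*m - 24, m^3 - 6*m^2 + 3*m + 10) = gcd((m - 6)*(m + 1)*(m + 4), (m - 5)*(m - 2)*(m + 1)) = m + 1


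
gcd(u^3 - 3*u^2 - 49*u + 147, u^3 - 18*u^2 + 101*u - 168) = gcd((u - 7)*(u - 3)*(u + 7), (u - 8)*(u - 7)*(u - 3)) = u^2 - 10*u + 21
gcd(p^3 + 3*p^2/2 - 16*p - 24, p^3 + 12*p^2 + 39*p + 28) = p + 4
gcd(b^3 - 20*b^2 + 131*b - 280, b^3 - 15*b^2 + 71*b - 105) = b^2 - 12*b + 35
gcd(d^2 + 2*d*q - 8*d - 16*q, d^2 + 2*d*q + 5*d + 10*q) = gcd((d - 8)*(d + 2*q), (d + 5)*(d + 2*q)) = d + 2*q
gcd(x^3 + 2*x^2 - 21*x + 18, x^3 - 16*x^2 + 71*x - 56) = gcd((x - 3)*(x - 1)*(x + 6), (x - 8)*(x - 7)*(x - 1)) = x - 1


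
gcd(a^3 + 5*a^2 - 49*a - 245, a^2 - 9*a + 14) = a - 7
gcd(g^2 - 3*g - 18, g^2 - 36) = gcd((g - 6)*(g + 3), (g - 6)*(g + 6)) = g - 6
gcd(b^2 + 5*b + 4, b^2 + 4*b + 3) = b + 1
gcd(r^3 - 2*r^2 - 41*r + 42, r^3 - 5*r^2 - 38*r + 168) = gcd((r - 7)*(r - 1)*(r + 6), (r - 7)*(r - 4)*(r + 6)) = r^2 - r - 42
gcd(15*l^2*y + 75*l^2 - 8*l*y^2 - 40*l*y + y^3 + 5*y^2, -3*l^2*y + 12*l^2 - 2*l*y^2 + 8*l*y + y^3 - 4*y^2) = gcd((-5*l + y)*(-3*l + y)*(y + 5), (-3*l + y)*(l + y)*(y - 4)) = -3*l + y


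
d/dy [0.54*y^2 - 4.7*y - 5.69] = 1.08*y - 4.7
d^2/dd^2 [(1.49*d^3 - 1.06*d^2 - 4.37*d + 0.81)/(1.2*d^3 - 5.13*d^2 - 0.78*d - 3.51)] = (-7.105427357601e-15*d^7 + 15.29208*d^6 - 29.3889599999998*d^5 + 244.76472*d^4 - 423.84096*d^3 + 41.469894*d^2 + 622.184004*d - 30.374838)/(1.728*d^9 - 22.1616*d^8 + 91.37124*d^7 - 121.358817*d^6 + 70.254054*d^5 - 266.768073*d^4 - 40.391676*d^3 - 196.012791*d^2 - 28.829034*d - 43.243551)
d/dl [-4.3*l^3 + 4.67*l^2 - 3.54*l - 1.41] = -12.9*l^2 + 9.34*l - 3.54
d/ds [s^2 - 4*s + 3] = 2*s - 4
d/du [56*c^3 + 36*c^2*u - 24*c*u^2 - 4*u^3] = 36*c^2 - 48*c*u - 12*u^2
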